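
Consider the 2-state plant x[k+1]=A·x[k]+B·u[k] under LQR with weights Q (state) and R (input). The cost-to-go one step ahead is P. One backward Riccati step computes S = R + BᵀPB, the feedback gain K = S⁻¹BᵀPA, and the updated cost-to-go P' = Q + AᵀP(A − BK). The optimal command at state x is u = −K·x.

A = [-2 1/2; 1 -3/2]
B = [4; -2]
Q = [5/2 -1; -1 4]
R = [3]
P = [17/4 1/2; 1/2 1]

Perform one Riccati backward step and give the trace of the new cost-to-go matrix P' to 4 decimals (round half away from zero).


8.8237

BᵀP = [16.0000 0.0000]
S = R + BᵀPB = [3] + [64.0000] = [67.0000]
BᵀPA = [-32.0000 8.0000]
K = S⁻¹·BᵀPA = [-0.4776 0.1194]
A−BK = [-0.0896 0.0224; 0.0448 -1.2612]
AᵀP(A−BK) = [0.7164 -0.1791; -0.1791 1.6073]
P' = Q + AᵀP(A−BK) = [3.2164 -1.1791; -1.1791 5.6073]
tr(P') = 8.8237


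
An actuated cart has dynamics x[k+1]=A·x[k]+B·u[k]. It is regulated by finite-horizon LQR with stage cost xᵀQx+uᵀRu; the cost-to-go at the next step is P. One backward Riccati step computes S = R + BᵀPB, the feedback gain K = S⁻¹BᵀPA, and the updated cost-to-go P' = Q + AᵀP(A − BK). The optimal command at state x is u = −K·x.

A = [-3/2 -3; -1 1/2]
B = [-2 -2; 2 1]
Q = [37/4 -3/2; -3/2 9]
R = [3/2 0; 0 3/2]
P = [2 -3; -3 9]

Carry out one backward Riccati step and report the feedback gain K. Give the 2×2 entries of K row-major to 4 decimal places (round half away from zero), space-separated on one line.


BᵀP = [-10.0000 24.0000; -7.0000 15.0000]
S = R + BᵀPB = [3/2 0; 0 3/2] + [68.0000 44.0000; 44.0000 29.0000] = [69.5000 44.0000; 44.0000 30.5000]
BᵀPA = [-9.0000 42.0000; -4.5000 28.5000]
K = S⁻¹·BᵀPA = [-0.4163 0.1469; 0.4531 0.7224]
A−BK = [-1.4265 -1.2612; -0.6204 -0.5163]
AᵀP(A−BK) = [2.7918 2.3235; 2.3235 2.4888]
P' = Q + AᵀP(A−BK) = [12.0418 0.8235; 0.8235 11.4888]
tr(P') = 23.5306

-0.4163 0.1469 0.4531 0.7224


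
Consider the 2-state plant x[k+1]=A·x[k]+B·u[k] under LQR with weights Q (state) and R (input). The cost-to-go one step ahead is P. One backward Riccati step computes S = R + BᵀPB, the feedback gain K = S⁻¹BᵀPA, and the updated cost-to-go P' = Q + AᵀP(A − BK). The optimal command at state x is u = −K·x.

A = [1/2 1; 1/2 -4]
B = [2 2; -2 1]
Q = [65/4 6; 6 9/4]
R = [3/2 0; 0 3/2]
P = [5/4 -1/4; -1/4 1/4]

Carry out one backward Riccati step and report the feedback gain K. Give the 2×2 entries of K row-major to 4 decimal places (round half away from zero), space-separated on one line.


BᵀP = [3.0000 -1.0000; 2.2500 -0.2500]
S = R + BᵀPB = [3/2 0; 0 3/2] + [8.0000 5.0000; 5.0000 4.2500] = [9.5000 5.0000; 5.0000 5.7500]
BᵀPA = [1.0000 7.0000; 1.0000 3.2500]
K = S⁻¹·BᵀPA = [0.0253 0.8101; 0.1519 -0.1392]
A−BK = [0.1456 -0.3418; 0.3987 -2.2405]
AᵀP(A−BK) = [0.0728 -0.1709; -0.1709 2.0316]
P' = Q + AᵀP(A−BK) = [16.3228 5.8291; 5.8291 4.2816]
tr(P') = 20.6044

0.0253 0.8101 0.1519 -0.1392


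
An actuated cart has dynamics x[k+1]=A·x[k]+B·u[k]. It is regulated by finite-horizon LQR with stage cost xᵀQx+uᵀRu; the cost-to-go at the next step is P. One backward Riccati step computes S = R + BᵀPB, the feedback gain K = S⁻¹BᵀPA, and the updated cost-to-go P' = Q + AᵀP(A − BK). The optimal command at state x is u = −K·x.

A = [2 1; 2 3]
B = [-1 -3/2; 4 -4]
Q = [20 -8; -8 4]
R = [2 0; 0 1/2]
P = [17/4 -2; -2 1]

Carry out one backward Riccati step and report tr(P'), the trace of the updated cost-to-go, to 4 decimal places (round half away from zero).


24.7937

BᵀP = [-12.2500 6.0000; 1.6250 -1.0000]
S = R + BᵀPB = [2 0; 0 1/2] + [36.2500 -5.6250; -5.6250 1.5625] = [38.2500 -5.6250; -5.6250 2.0625]
BᵀPA = [-12.5000 5.7500; 1.2500 -1.3750]
K = S⁻¹·BᵀPA = [-0.3968 0.0873; -0.4762 -0.4286]
A−BK = [0.8889 0.4444; 1.6825 0.9365]
AᵀP(A−BK) = [0.6349 0.1270; 0.1270 0.1587]
P' = Q + AᵀP(A−BK) = [20.6349 -7.8730; -7.8730 4.1587]
tr(P') = 24.7937


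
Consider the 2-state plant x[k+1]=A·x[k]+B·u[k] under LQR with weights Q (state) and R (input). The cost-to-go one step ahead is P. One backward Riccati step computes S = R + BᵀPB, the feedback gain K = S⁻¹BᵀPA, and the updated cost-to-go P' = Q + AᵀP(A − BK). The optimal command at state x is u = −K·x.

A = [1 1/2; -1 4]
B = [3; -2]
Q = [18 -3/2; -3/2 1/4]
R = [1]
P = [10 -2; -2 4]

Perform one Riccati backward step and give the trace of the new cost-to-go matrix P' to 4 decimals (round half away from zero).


65.5515

BᵀP = [34.0000 -14.0000]
S = R + BᵀPB = [1] + [130.0000] = [131.0000]
BᵀPA = [48.0000 -39.0000]
K = S⁻¹·BᵀPA = [0.3664 -0.2977]
A−BK = [-0.0992 1.3931; -0.2672 3.4046]
AᵀP(A−BK) = [0.4122 -3.7099; -3.7099 46.8893]
P' = Q + AᵀP(A−BK) = [18.4122 -5.2099; -5.2099 47.1393]
tr(P') = 65.5515


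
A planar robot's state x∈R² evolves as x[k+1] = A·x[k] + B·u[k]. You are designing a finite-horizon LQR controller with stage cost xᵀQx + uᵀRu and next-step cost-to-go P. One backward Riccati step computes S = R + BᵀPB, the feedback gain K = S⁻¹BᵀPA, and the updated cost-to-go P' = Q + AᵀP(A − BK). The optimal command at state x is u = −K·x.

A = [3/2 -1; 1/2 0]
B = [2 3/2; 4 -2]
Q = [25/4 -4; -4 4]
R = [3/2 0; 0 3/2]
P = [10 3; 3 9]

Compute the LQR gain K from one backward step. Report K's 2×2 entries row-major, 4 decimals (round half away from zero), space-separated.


BᵀP = [32.0000 42.0000; 9.0000 -13.5000]
S = R + BᵀPB = [3/2 0; 0 3/2] + [232.0000 -36.0000; -36.0000 40.5000] = [233.5000 -36.0000; -36.0000 42.0000]
BᵀPA = [69.0000 -32.0000; 6.7500 -9.0000]
K = S⁻¹·BᵀPA = [0.3691 -0.1960; 0.4770 -0.3823]
A−BK = [0.0463 -0.0346; -0.0221 0.0194]
AᵀP(A−BK) = [0.5654 -0.3969; -0.3969 0.2882]
P' = Q + AᵀP(A−BK) = [6.8154 -4.3969; -4.3969 4.2882]
tr(P') = 11.1035

0.3691 -0.1960 0.4770 -0.3823


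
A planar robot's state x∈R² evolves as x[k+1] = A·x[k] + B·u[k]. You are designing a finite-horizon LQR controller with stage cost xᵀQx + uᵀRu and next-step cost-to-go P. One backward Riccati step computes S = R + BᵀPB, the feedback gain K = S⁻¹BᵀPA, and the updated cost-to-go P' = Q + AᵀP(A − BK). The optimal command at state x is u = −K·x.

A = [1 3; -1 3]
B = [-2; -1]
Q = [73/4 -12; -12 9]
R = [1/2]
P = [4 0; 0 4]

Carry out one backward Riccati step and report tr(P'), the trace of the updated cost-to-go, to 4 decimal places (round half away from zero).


BᵀP = [-8.0000 -4.0000]
S = R + BᵀPB = [1/2] + [20.0000] = [20.5000]
BᵀPA = [-4.0000 -36.0000]
K = S⁻¹·BᵀPA = [-0.1951 -1.7561]
A−BK = [0.6098 -0.5122; -1.1951 1.2439]
AᵀP(A−BK) = [7.2195 -7.0244; -7.0244 8.7805]
P' = Q + AᵀP(A−BK) = [25.4695 -19.0244; -19.0244 17.7805]
tr(P') = 43.2500

43.2500


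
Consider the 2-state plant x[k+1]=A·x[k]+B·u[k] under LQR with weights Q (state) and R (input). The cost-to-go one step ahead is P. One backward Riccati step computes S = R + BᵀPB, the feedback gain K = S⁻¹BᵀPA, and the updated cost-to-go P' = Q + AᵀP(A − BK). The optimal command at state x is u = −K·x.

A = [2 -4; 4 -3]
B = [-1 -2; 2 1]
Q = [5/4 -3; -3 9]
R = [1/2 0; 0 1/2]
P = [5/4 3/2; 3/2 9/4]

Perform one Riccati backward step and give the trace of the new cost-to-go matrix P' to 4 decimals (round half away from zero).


BᵀP = [1.7500 3.0000; -1.0000 -0.7500]
S = R + BᵀPB = [1/2 0; 0 1/2] + [4.2500 -0.5000; -0.5000 1.2500] = [4.7500 -0.5000; -0.5000 1.7500]
BᵀPA = [15.5000 -16.0000; -5.0000 6.2500]
K = S⁻¹·BᵀPA = [3.0543 -3.0853; -1.9845 2.6899]
A−BK = [1.0853 -1.7054; -0.1240 0.4806]
AᵀP(A−BK) = [7.7364 -8.7287; -8.7287 10.0736]
P' = Q + AᵀP(A−BK) = [8.9864 -11.7287; -11.7287 19.0736]
tr(P') = 28.0601

28.0601


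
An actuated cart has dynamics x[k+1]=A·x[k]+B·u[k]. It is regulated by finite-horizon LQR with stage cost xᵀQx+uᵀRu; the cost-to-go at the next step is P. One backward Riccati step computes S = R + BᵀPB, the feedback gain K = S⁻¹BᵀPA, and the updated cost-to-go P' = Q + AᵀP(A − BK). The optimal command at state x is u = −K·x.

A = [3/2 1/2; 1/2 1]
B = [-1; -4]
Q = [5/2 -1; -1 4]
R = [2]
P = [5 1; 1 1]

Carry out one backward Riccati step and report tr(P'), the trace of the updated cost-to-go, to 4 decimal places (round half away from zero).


BᵀP = [-9.0000 -5.0000]
S = R + BᵀPB = [2] + [29.0000] = [31.0000]
BᵀPA = [-16.0000 -9.5000]
K = S⁻¹·BᵀPA = [-0.5161 -0.3065]
A−BK = [0.9839 0.1935; -1.5645 -0.2258]
AᵀP(A−BK) = [4.7419 1.0968; 1.0968 0.3387]
P' = Q + AᵀP(A−BK) = [7.2419 0.0968; 0.0968 4.3387]
tr(P') = 11.5806

11.5806


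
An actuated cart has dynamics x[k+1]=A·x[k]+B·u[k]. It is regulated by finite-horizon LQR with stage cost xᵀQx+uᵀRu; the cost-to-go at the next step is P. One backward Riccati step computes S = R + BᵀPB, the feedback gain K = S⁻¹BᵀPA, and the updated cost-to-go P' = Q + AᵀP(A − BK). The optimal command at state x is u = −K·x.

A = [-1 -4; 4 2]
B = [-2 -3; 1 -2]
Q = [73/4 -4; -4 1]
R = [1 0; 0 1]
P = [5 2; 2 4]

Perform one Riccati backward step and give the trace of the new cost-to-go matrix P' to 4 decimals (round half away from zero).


27.3459

BᵀP = [-8.0000 0.0000; -19.0000 -14.0000]
S = R + BᵀPB = [1 0; 0 1] + [16.0000 24.0000; 24.0000 85.0000] = [17.0000 24.0000; 24.0000 86.0000]
BᵀPA = [8.0000 32.0000; -37.0000 48.0000]
K = S⁻¹·BᵀPA = [1.7788 1.8059; -0.9266 0.0542]
A−BK = [-0.2223 -0.2257; 0.3679 0.3025]
AᵀP(A−BK) = [4.4842 3.5576; 3.5576 3.6117]
P' = Q + AᵀP(A−BK) = [22.7342 -0.4424; -0.4424 4.6117]
tr(P') = 27.3459


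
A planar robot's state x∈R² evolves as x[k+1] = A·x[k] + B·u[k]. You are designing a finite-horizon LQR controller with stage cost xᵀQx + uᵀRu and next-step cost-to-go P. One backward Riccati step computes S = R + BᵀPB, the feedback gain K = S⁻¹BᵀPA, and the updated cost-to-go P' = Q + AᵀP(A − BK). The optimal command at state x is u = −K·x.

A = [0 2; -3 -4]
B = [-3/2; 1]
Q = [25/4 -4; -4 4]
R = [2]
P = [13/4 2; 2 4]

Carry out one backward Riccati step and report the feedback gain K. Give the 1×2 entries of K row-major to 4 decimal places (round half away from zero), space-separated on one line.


-0.4103 -1.3333

BᵀP = [-2.8750 1.0000]
S = R + BᵀPB = [2] + [5.3125] = [7.3125]
BᵀPA = [-3.0000 -9.7500]
K = S⁻¹·BᵀPA = [-0.4103 -1.3333]
A−BK = [-0.6154 0.0000; -2.5897 -2.6667]
AᵀP(A−BK) = [34.7692 32.0000; 32.0000 32.0000]
P' = Q + AᵀP(A−BK) = [41.0192 28.0000; 28.0000 36.0000]
tr(P') = 77.0192


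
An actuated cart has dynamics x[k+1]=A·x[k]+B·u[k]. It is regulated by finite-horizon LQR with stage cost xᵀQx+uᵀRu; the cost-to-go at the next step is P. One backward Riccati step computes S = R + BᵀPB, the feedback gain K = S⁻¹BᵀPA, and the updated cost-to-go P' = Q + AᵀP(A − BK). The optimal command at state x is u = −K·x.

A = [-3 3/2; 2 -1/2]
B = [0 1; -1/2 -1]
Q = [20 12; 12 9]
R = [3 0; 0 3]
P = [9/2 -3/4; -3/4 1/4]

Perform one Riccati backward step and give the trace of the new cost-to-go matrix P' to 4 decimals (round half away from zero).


BᵀP = [0.3750 -0.1250; 5.2500 -1.0000]
S = R + BᵀPB = [3 0; 0 3] + [0.0625 0.5000; 0.5000 6.2500] = [3.0625 0.5000; 0.5000 9.2500]
BᵀPA = [-1.3750 0.6250; -17.7500 8.3750]
K = S⁻¹·BᵀPA = [-0.1369 0.0568; -1.9115 0.9023]
A−BK = [-1.0885 0.5977; 0.0200 0.4307]
AᵀP(A−BK) = [16.3823 -7.7805; -7.7805 3.7199]
P' = Q + AᵀP(A−BK) = [36.3823 4.2195; 4.2195 12.7199]
tr(P') = 49.1023

49.1023


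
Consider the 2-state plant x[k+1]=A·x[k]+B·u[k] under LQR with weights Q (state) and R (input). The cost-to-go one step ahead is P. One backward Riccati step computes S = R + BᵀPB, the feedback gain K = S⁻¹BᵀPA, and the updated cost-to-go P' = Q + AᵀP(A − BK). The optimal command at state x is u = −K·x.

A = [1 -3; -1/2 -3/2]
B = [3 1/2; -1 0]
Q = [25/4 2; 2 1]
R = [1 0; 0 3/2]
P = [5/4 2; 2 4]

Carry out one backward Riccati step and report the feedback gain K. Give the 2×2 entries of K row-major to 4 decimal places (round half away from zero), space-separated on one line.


0.1802 -1.7297 -0.0180 -1.0270

BᵀP = [1.7500 2.0000; 0.6250 1.0000]
S = R + BᵀPB = [1 0; 0 3/2] + [3.2500 0.8750; 0.8750 0.3125] = [4.2500 0.8750; 0.8750 1.8125]
BᵀPA = [0.7500 -8.2500; 0.1250 -3.3750]
K = S⁻¹·BᵀPA = [0.1802 -1.7297; -0.0180 -1.0270]
A−BK = [0.4685 2.7027; -0.3198 -3.2297]
AᵀP(A−BK) = [0.1171 0.6757; 0.6757 20.5135]
P' = Q + AᵀP(A−BK) = [6.3671 2.6757; 2.6757 21.5135]
tr(P') = 27.8806


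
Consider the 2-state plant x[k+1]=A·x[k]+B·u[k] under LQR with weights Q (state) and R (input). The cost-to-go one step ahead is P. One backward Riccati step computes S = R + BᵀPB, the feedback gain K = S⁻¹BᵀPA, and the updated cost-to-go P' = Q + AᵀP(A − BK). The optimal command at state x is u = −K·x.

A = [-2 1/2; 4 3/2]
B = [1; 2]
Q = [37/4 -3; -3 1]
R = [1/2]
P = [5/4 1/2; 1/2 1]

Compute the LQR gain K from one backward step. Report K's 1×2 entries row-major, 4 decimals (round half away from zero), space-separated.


BᵀP = [2.2500 2.5000]
S = R + BᵀPB = [1/2] + [7.2500] = [7.7500]
BᵀPA = [5.5000 4.8750]
K = S⁻¹·BᵀPA = [0.7097 0.6290]
A−BK = [-2.7097 -0.1290; 2.5806 0.2419]
AᵀP(A−BK) = [9.0968 0.7903; 0.7903 0.2460]
P' = Q + AᵀP(A−BK) = [18.3468 -2.2097; -2.2097 1.2460]
tr(P') = 19.5927

0.7097 0.6290


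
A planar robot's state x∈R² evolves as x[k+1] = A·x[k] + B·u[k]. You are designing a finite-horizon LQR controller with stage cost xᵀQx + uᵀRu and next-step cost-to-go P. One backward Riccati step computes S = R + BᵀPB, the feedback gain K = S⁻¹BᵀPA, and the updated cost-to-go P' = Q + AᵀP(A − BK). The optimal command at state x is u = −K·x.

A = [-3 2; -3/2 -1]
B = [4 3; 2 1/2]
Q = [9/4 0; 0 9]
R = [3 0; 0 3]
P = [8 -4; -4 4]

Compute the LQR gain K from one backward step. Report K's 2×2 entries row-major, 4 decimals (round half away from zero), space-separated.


BᵀP = [24.0000 -8.0000; 22.0000 -10.0000]
S = R + BᵀPB = [3 0; 0 3] + [80.0000 68.0000; 68.0000 61.0000] = [83.0000 68.0000; 68.0000 64.0000]
BᵀPA = [-60.0000 56.0000; -51.0000 54.0000]
K = S⁻¹·BᵀPA = [-0.5407 -0.1279; -0.2224 0.9797]
A−BK = [-0.1701 -0.4273; -0.3074 -1.2340]
AᵀP(A−BK) = [1.2166 0.2878; 0.2878 6.2616]
P' = Q + AᵀP(A−BK) = [3.4666 0.2878; 0.2878 15.2616]
tr(P') = 18.7282

-0.5407 -0.1279 -0.2224 0.9797


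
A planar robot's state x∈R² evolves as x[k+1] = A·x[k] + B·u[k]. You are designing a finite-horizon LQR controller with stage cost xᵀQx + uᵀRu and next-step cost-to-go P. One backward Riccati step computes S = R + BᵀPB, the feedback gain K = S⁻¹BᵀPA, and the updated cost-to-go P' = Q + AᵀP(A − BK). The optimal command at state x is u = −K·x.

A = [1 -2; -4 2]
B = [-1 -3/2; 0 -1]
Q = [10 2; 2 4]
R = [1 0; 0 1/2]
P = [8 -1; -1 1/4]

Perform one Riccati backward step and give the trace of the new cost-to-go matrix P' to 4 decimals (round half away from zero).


19.5181

BᵀP = [-8.0000 1.0000; -11.0000 1.2500]
S = R + BᵀPB = [1 0; 0 1/2] + [8.0000 11.0000; 11.0000 15.2500] = [9.0000 11.0000; 11.0000 15.7500]
BᵀPA = [-12.0000 18.0000; -16.0000 24.5000]
K = S⁻¹·BᵀPA = [-0.6265 0.6747; -0.5783 1.0843]
A−BK = [-0.4940 0.3012; -4.5783 3.0843]
AᵀP(A−BK) = [3.2289 -2.5542; -2.5542 2.2892]
P' = Q + AᵀP(A−BK) = [13.2289 -0.5542; -0.5542 6.2892]
tr(P') = 19.5181


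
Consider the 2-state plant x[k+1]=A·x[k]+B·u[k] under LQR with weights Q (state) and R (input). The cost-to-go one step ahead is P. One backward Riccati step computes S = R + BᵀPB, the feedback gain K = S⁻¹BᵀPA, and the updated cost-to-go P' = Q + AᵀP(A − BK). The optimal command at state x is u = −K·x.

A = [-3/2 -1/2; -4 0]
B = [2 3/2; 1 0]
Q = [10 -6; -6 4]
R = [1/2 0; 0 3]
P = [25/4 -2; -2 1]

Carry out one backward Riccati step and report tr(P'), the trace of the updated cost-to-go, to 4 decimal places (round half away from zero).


19.0125

BᵀP = [10.5000 -3.0000; 9.3750 -3.0000]
S = R + BᵀPB = [1/2 0; 0 3] + [18.0000 15.7500; 15.7500 14.0625] = [18.5000 15.7500; 15.7500 17.0625]
BᵀPA = [-3.7500 -5.2500; -2.0625 -4.6875]
K = S⁻¹·BᵀPA = [-0.4660 -0.2330; 0.3093 -0.0596]
A−BK = [-1.0319 0.0555; -3.5340 0.2330]
AᵀP(A−BK) = [4.9528 -0.3093; -0.3093 0.0596]
P' = Q + AᵀP(A−BK) = [14.9528 -6.3093; -6.3093 4.0596]
tr(P') = 19.0125


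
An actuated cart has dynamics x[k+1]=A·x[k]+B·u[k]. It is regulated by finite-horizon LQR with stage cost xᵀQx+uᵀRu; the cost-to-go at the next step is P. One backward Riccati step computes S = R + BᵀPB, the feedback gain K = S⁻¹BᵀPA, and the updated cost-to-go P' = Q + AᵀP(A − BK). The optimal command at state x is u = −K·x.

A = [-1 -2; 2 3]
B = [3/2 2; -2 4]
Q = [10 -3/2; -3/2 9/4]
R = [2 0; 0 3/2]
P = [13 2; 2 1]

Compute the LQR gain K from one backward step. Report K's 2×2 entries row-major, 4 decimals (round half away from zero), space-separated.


-0.6523 -1.1473 0.0476 -0.0379

BᵀP = [15.5000 1.0000; 34.0000 8.0000]
S = R + BᵀPB = [2 0; 0 3/2] + [21.2500 35.0000; 35.0000 100.0000] = [23.2500 35.0000; 35.0000 101.5000]
BᵀPA = [-13.5000 -28.0000; -18.0000 -44.0000]
K = S⁻¹·BᵀPA = [-0.6523 -1.1473; 0.0476 -0.0379]
A−BK = [-0.1168 -0.2033; 0.5051 0.8570]
AᵀP(A−BK) = [1.0508 1.8299; 1.8299 3.2095]
P' = Q + AᵀP(A−BK) = [11.0508 0.3299; 0.3299 5.4595]
tr(P') = 16.5103


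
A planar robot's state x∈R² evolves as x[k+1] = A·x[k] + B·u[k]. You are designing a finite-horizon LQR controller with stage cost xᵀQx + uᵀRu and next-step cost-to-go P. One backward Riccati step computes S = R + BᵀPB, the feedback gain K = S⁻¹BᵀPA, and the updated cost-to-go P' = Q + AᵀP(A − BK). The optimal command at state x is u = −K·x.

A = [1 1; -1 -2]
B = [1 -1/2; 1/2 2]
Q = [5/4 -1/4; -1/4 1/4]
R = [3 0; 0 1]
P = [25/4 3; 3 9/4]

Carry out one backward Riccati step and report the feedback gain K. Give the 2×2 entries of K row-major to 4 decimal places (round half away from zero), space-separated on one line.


BᵀP = [7.7500 4.1250; 2.8750 3.0000]
S = R + BᵀPB = [3 0; 0 1] + [9.8125 4.3750; 4.3750 4.5625] = [12.8125 4.3750; 4.3750 5.5625]
BᵀPA = [3.6250 -0.5000; -0.1250 -3.1250]
K = S⁻¹·BᵀPA = [0.3973 0.2089; -0.3350 -0.7261]
A−BK = [0.4352 0.4280; -0.5287 -0.6522]
AᵀP(A−BK) = [1.0179 0.9019; 0.9019 1.0854]
P' = Q + AᵀP(A−BK) = [2.2679 0.6519; 0.6519 1.3354]
tr(P') = 3.6033

0.3973 0.2089 -0.3350 -0.7261


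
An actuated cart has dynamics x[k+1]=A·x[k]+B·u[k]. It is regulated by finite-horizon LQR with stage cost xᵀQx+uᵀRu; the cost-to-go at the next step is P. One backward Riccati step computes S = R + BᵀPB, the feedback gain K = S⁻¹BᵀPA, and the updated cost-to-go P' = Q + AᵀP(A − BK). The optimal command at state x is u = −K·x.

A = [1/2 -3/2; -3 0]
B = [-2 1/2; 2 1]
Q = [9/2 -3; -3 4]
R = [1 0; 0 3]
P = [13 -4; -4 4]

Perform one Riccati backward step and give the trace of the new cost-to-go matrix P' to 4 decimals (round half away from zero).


BᵀP = [-34.0000 16.0000; 2.5000 2.0000]
S = R + BᵀPB = [1 0; 0 3] + [100.0000 -1.0000; -1.0000 3.2500] = [101.0000 -1.0000; -1.0000 6.2500]
BᵀPA = [-65.0000 51.0000; -4.7500 -3.7500]
K = S⁻¹·BᵀPA = [-0.6521 0.4998; -0.8643 -0.5200]
A−BK = [-0.3721 -0.2404; -0.8314 -0.4796]
AᵀP(A−BK) = [4.7564 2.2670; 2.2670 1.8100]
P' = Q + AᵀP(A−BK) = [9.2564 -0.7330; -0.7330 5.8100]
tr(P') = 15.0664

15.0664


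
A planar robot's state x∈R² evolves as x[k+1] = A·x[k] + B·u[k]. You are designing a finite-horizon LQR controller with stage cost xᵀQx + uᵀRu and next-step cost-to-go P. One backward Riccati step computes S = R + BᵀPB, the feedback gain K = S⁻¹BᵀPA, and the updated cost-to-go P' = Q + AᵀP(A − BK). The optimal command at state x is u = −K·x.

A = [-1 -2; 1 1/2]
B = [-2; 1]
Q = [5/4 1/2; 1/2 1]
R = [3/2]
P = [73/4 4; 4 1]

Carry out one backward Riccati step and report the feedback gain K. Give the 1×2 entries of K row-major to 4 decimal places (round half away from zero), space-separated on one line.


BᵀP = [-32.5000 -7.0000]
S = R + BᵀPB = [3/2] + [58.0000] = [59.5000]
BᵀPA = [25.5000 61.5000]
K = S⁻¹·BᵀPA = [0.4286 1.0336]
A−BK = [-0.1429 0.0672; 0.5714 -0.5336]
AᵀP(A−BK) = [0.3214 0.6429; 0.6429 1.6828]
P' = Q + AᵀP(A−BK) = [1.5714 1.1429; 1.1429 2.6828]
tr(P') = 4.2542

0.4286 1.0336


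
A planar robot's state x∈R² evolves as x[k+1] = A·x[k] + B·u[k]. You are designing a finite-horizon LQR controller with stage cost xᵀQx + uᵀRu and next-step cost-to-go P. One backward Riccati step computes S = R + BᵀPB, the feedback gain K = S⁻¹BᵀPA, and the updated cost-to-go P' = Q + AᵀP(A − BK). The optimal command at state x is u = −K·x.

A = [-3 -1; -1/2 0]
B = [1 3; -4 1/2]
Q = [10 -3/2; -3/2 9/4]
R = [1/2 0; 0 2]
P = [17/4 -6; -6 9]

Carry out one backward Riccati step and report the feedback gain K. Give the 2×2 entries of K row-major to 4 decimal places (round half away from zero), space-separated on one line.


BᵀP = [28.2500 -42.0000; 9.7500 -13.5000]
S = R + BᵀPB = [1/2 0; 0 2] + [196.2500 63.7500; 63.7500 22.5000] = [196.7500 63.7500; 63.7500 24.5000]
BᵀPA = [-63.7500 -28.2500; -22.5000 -9.7500]
K = S⁻¹·BᵀPA = [-0.1686 -0.0933; -0.4797 -0.1552]
A−BK = [-1.3923 -0.4411; -0.9345 -0.2956]
AᵀP(A−BK) = [0.9594 0.3104; 0.3104 0.1012]
P' = Q + AᵀP(A−BK) = [10.9594 -1.1896; -1.1896 2.3512]
tr(P') = 13.3106

-0.1686 -0.0933 -0.4797 -0.1552


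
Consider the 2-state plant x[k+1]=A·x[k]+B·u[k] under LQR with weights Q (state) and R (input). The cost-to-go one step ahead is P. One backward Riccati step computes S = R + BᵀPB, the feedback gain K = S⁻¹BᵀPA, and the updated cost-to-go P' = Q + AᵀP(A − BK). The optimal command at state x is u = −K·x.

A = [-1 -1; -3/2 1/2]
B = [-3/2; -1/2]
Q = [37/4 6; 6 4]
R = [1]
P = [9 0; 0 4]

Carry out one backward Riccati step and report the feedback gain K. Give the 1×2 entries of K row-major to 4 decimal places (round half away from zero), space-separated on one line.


0.7416 0.5618

BᵀP = [-13.5000 -2.0000]
S = R + BᵀPB = [1] + [21.2500] = [22.2500]
BᵀPA = [16.5000 12.5000]
K = S⁻¹·BᵀPA = [0.7416 0.5618]
A−BK = [0.1124 -0.1573; -1.1292 0.7809]
AᵀP(A−BK) = [5.7640 -3.2697; -3.2697 2.9775]
P' = Q + AᵀP(A−BK) = [15.0140 2.7303; 2.7303 6.9775]
tr(P') = 21.9916


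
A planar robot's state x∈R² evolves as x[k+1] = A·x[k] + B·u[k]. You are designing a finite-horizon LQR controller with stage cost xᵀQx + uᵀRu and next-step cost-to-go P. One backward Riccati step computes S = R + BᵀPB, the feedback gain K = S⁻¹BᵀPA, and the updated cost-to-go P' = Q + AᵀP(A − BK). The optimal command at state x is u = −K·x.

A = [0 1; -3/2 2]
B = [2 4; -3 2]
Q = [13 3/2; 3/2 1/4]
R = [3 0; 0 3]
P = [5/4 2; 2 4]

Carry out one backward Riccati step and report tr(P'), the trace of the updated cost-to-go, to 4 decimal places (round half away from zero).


BᵀP = [-3.5000 -8.0000; 9.0000 16.0000]
S = R + BᵀPB = [3 0; 0 3] + [17.0000 -30.0000; -30.0000 68.0000] = [20.0000 -30.0000; -30.0000 71.0000]
BᵀPA = [12.0000 -19.5000; -24.0000 41.0000]
K = S⁻¹·BᵀPA = [0.2538 -0.2971; -0.2308 0.4519]
A−BK = [0.4154 -0.2135; -0.2769 0.2048]
AᵀP(A−BK) = [0.4154 -0.5885; -0.5885 0.9274]
P' = Q + AᵀP(A−BK) = [13.4154 0.9115; 0.9115 1.1774]
tr(P') = 14.5928

14.5928


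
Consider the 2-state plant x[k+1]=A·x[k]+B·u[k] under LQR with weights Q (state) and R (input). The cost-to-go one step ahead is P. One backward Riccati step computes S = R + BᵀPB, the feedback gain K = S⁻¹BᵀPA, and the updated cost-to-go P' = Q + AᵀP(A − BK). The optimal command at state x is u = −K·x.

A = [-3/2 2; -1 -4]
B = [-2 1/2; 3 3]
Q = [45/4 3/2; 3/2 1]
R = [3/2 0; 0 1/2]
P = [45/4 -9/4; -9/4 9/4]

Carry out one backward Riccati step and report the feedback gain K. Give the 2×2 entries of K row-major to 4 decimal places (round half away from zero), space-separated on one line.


BᵀP = [-29.2500 11.2500; -1.1250 5.6250]
S = R + BᵀPB = [3/2 0; 0 1/2] + [92.2500 19.1250; 19.1250 16.3125] = [93.7500 19.1250; 19.1250 16.8125]
BᵀPA = [32.6250 -103.5000; -3.9375 -24.7500]
K = S⁻¹·BᵀPA = [0.5154 -1.0465; -0.8205 -0.2816]
A−BK = [-0.0590 0.0477; -0.0847 -0.0155]
AᵀP(A−BK) = [0.7678 -0.7152; -0.7152 1.7120]
P' = Q + AᵀP(A−BK) = [12.0178 0.7848; 0.7848 2.7120]
tr(P') = 14.7299

0.5154 -1.0465 -0.8205 -0.2816


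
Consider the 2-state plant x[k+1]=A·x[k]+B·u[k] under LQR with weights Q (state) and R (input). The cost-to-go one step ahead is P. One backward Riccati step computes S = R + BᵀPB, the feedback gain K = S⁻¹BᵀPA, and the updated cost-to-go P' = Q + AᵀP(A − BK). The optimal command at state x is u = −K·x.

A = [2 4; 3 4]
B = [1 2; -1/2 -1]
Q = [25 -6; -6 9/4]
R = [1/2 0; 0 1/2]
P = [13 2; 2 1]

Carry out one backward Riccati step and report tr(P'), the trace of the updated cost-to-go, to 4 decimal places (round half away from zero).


BᵀP = [12.0000 1.5000; 24.0000 3.0000]
S = R + BᵀPB = [1/2 0; 0 1/2] + [11.2500 22.5000; 22.5000 45.0000] = [11.7500 22.5000; 22.5000 45.5000]
BᵀPA = [28.5000 54.0000; 57.0000 108.0000]
K = S⁻¹·BᵀPA = [0.5022 0.9515; 1.0044 1.9031]
A−BK = [-0.5110 -0.7577; 4.2555 6.3789]
AᵀP(A−BK) = [13.4361 20.4053; 20.4053 31.0837]
P' = Q + AᵀP(A−BK) = [38.4361 14.4053; 14.4053 33.3337]
tr(P') = 71.7698

71.7698


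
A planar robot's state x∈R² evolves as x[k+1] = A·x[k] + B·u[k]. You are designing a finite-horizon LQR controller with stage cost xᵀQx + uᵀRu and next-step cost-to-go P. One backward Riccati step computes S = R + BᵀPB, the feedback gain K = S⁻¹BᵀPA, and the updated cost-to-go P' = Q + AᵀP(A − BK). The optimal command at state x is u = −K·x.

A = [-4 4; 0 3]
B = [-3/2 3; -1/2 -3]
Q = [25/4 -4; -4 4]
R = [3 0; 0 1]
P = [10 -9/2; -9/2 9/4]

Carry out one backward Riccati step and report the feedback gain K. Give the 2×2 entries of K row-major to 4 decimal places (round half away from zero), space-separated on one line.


0.3160 -0.4712 -0.8145 0.4540

BᵀP = [-12.7500 5.6250; 43.5000 -20.2500]
S = R + BᵀPB = [3 0; 0 1] + [16.3125 -55.1250; -55.1250 191.2500] = [19.3125 -55.1250; -55.1250 192.2500]
BᵀPA = [51.0000 -34.1250; -174.0000 113.2500]
K = S⁻¹·BᵀPA = [0.3160 -0.4712; -0.8145 0.4540]
A−BK = [-1.0826 1.9313; -2.2854 4.1263]
AᵀP(A−BK) = [2.1675 -2.9786; -2.9786 4.7586]
P' = Q + AᵀP(A−BK) = [8.4175 -6.9786; -6.9786 8.7586]
tr(P') = 17.1760


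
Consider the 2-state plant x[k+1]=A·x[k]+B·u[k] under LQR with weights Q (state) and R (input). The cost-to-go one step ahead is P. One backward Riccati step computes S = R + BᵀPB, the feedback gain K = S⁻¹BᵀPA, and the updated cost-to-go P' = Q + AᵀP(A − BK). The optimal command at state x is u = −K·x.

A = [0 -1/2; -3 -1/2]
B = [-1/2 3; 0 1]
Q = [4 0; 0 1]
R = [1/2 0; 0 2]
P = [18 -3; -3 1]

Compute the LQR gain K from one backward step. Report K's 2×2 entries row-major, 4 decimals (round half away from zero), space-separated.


BᵀP = [-9.0000 1.5000; 51.0000 -8.0000]
S = R + BᵀPB = [1/2 0; 0 2] + [4.5000 -25.5000; -25.5000 145.0000] = [5.0000 -25.5000; -25.5000 147.0000]
BᵀPA = [-4.5000 3.7500; 24.0000 -21.5000]
K = S⁻¹·BᵀPA = [-0.5841 0.0354; 0.0619 -0.1401]
A−BK = [-0.4779 -0.0619; -3.0619 -0.3599]
AᵀP(A−BK) = [4.8850 0.5221; 0.5221 0.1047]
P' = Q + AᵀP(A−BK) = [8.8850 0.5221; 0.5221 1.1047]
tr(P') = 9.9897

-0.5841 0.0354 0.0619 -0.1401


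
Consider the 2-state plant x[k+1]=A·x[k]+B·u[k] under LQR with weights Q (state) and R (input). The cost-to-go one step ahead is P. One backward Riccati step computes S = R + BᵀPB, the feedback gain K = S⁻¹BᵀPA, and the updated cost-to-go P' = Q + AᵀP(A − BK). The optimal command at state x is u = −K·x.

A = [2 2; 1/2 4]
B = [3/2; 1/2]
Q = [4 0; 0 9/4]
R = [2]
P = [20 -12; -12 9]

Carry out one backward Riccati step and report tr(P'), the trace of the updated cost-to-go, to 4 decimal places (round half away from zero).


40.8980

BᵀP = [24.0000 -13.5000]
S = R + BᵀPB = [2] + [29.2500] = [31.2500]
BᵀPA = [41.2500 -6.0000]
K = S⁻¹·BᵀPA = [1.3200 -0.1920]
A−BK = [0.0200 2.2880; -0.1600 4.0960]
AᵀP(A−BK) = [3.8000 -2.0800; -2.0800 30.8480]
P' = Q + AᵀP(A−BK) = [7.8000 -2.0800; -2.0800 33.0980]
tr(P') = 40.8980


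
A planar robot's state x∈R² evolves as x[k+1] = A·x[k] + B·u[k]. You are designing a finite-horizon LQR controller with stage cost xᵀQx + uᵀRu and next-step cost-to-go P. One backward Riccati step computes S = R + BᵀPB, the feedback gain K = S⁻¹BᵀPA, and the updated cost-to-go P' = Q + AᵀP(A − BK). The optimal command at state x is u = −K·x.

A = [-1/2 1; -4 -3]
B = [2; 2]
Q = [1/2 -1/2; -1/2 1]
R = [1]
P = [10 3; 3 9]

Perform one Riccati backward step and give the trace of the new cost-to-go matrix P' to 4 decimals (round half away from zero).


94.4158

BᵀP = [26.0000 24.0000]
S = R + BᵀPB = [1] + [100.0000] = [101.0000]
BᵀPA = [-109.0000 -46.0000]
K = S⁻¹·BᵀPA = [-1.0792 -0.4554]
A−BK = [1.6584 1.9109; -1.8416 -2.0891]
AᵀP(A−BK) = [40.8663 45.8564; 45.8564 52.0495]
P' = Q + AᵀP(A−BK) = [41.3663 45.3564; 45.3564 53.0495]
tr(P') = 94.4158


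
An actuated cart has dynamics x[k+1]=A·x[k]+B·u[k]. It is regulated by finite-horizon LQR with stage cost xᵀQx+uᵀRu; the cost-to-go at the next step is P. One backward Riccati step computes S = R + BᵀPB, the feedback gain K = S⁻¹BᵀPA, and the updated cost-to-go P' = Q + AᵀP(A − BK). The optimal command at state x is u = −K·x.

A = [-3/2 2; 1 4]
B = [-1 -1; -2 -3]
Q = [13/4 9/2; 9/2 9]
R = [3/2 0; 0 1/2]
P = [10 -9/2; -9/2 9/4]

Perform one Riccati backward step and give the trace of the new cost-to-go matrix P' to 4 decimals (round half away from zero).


BᵀP = [-1.0000 0.0000; 3.5000 -2.2500]
S = R + BᵀPB = [3/2 0; 0 1/2] + [1.0000 1.0000; 1.0000 3.2500] = [2.5000 1.0000; 1.0000 3.7500]
BᵀPA = [1.5000 -2.0000; -7.5000 -2.0000]
K = S⁻¹·BᵀPA = [1.5672 -0.6567; -2.4179 -0.3582]
A−BK = [-2.3507 0.9851; -3.1194 1.6119]
AᵀP(A−BK) = [17.7649 -4.7015; -4.7015 1.9701]
P' = Q + AᵀP(A−BK) = [21.0149 -0.2015; -0.2015 10.9701]
tr(P') = 31.9851

31.9851


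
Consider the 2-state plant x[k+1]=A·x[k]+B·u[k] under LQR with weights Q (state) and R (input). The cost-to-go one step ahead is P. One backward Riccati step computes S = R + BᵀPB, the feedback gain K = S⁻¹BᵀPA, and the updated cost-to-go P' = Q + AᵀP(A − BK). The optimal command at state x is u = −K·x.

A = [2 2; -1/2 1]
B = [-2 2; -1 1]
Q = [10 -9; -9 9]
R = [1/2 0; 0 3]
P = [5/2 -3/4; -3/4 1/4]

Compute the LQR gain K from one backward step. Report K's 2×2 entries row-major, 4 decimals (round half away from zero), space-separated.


-1.0186 -0.8093 0.1698 0.1349

BᵀP = [-4.2500 1.2500; 4.2500 -1.2500]
S = R + BᵀPB = [1/2 0; 0 3] + [7.2500 -7.2500; -7.2500 7.2500] = [7.7500 -7.2500; -7.2500 10.2500]
BᵀPA = [-9.1250 -7.2500; 9.1250 7.2500]
K = S⁻¹·BᵀPA = [-1.0186 -0.8093; 0.1698 0.1349]
A−BK = [-0.3767 0.1116; -1.6884 0.0558]
AᵀP(A−BK) = [0.7186 0.5093; 0.5093 0.4047]
P' = Q + AᵀP(A−BK) = [10.7186 -8.4907; -8.4907 9.4047]
tr(P') = 20.1233


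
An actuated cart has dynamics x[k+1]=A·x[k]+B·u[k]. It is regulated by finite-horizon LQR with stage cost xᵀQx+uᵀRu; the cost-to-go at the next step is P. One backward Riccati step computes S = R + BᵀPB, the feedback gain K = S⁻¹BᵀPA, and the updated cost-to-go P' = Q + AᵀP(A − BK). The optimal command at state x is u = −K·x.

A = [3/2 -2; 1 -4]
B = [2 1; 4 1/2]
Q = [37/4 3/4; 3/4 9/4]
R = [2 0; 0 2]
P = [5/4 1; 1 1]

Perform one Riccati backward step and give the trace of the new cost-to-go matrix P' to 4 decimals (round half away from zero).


BᵀP = [6.5000 6.0000; 1.7500 1.5000]
S = R + BᵀPB = [2 0; 0 2] + [37.0000 9.5000; 9.5000 2.5000] = [39.0000 9.5000; 9.5000 4.5000]
BᵀPA = [15.7500 -37.0000; 4.1250 -9.5000]
K = S⁻¹·BᵀPA = [0.3717 -0.8944; 0.1320 -0.2229]
A−BK = [0.6246 0.0117; -0.5528 -0.3109]
AᵀP(A−BK) = [0.4139 -0.7434; -0.7434 1.7889]
P' = Q + AᵀP(A−BK) = [9.6639 0.0066; 0.0066 4.0389]
tr(P') = 13.7027

13.7027


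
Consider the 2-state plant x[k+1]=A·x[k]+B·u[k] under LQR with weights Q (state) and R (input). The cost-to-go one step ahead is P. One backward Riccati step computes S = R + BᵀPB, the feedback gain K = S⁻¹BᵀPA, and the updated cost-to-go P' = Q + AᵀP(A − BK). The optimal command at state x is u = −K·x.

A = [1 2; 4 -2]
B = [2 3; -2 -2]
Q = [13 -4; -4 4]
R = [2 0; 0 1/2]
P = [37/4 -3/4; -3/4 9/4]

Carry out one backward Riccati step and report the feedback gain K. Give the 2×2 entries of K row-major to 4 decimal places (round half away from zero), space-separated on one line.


-1.8325 0.3446 1.3188 0.4638

BᵀP = [20.0000 -6.0000; 29.2500 -6.7500]
S = R + BᵀPB = [2 0; 0 1/2] + [52.0000 72.0000; 72.0000 101.2500] = [54.0000 72.0000; 72.0000 101.7500]
BᵀPA = [-4.0000 52.0000; 2.2500 72.0000]
K = S⁻¹·BᵀPA = [-1.8325 0.3446; 1.3188 0.4638]
A−BK = [0.7085 -0.0805; 2.9726 -0.3833]
AᵀP(A−BK) = [28.9525 -3.6651; -3.6651 0.6892]
P' = Q + AᵀP(A−BK) = [41.9525 -7.6651; -7.6651 4.6892]
tr(P') = 46.6417


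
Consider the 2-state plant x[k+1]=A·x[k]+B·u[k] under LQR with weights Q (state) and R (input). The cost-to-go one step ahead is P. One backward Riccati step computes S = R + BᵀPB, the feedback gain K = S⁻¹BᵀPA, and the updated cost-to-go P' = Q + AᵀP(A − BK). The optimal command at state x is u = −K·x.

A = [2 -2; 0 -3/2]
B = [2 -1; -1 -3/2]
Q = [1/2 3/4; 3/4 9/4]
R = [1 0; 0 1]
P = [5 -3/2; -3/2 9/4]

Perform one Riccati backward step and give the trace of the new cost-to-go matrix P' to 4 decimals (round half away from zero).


4.9775

BᵀP = [11.5000 -5.2500; -2.7500 -1.8750]
S = R + BᵀPB = [1 0; 0 1] + [28.2500 -3.6250; -3.6250 5.5625] = [29.2500 -3.6250; -3.6250 6.5625]
BᵀPA = [23.0000 -15.1250; -5.5000 8.3125]
K = S⁻¹·BᵀPA = [0.7326 -0.3866; -0.4334 1.0531]
A−BK = [0.1014 -0.1737; 0.0825 -0.3069]
AᵀP(A−BK) = [0.7662 -0.8165; -0.8165 1.4614]
P' = Q + AᵀP(A−BK) = [1.2662 -0.0665; -0.0665 3.7114]
tr(P') = 4.9775


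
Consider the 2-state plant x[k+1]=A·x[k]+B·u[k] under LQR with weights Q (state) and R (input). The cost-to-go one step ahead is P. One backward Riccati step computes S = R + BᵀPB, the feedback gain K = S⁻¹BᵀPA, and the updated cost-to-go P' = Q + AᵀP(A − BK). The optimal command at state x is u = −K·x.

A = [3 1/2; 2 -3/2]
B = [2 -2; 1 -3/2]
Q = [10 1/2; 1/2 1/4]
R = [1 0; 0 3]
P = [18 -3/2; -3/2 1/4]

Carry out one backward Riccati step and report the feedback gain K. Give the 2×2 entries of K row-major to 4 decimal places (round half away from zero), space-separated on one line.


BᵀP = [34.5000 -2.7500; -33.7500 2.6250]
S = R + BᵀPB = [1 0; 0 3] + [66.2500 -64.8750; -64.8750 63.5625] = [67.2500 -64.8750; -64.8750 66.5625]
BᵀPA = [98.0000 21.3750; -96.0000 -20.8125]
K = S⁻¹·BᵀPA = [1.1030 0.2712; -0.3672 -0.0484]
A−BK = [0.0596 -0.1391; 0.3462 -1.8437]
AᵀP(A−BK) = [1.6531 0.2807; 0.2807 0.5093]
P' = Q + AᵀP(A−BK) = [11.6531 0.7807; 0.7807 0.7593]
tr(P') = 12.4124

1.1030 0.2712 -0.3672 -0.0484


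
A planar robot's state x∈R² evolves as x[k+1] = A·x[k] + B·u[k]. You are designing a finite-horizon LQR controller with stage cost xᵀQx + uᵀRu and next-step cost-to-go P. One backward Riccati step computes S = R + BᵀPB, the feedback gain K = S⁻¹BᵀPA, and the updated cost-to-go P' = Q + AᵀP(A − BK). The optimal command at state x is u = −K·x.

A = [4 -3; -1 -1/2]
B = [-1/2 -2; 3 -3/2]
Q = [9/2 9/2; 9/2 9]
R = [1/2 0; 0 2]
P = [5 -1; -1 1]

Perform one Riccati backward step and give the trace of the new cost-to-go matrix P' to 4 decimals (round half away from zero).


22.8001

BᵀP = [-5.5000 3.5000; -8.5000 0.5000]
S = R + BᵀPB = [1/2 0; 0 2] + [13.2500 5.7500; 5.7500 16.2500] = [13.7500 5.7500; 5.7500 18.2500]
BᵀPA = [-25.5000 14.7500; -34.5000 25.2500]
K = S⁻¹·BᵀPA = [-1.2255 0.5691; -1.5043 1.2042]
A−BK = [0.3787 -0.3069; 0.4200 -0.4010]
AᵀP(A−BK) = [5.8520 -4.4406; -4.4406 3.4481]
P' = Q + AᵀP(A−BK) = [10.3520 0.0594; 0.0594 12.4481]
tr(P') = 22.8001


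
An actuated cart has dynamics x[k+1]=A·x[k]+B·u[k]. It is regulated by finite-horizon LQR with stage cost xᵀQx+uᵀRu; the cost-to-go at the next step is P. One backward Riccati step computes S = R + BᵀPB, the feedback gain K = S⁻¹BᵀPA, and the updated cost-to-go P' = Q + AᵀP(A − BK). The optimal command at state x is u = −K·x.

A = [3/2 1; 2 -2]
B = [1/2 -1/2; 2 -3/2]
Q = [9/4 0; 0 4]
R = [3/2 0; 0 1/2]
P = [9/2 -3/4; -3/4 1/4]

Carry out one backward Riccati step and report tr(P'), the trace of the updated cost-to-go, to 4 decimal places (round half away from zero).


17.3717

BᵀP = [0.7500 0.1250; -1.1250 0.0000]
S = R + BᵀPB = [3/2 0; 0 1/2] + [0.6250 -0.5625; -0.5625 0.5625] = [2.1250 -0.5625; -0.5625 1.0625]
BᵀPA = [1.3750 0.5000; -1.6875 -1.1250]
K = S⁻¹·BᵀPA = [0.2636 -0.0523; -1.4487 -1.0865]
A−BK = [0.6439 0.4829; -0.7002 -3.5252]
AᵀP(A−BK) = [3.8179 4.7384; 4.7384 7.3038]
P' = Q + AᵀP(A−BK) = [6.0679 4.7384; 4.7384 11.3038]
tr(P') = 17.3717


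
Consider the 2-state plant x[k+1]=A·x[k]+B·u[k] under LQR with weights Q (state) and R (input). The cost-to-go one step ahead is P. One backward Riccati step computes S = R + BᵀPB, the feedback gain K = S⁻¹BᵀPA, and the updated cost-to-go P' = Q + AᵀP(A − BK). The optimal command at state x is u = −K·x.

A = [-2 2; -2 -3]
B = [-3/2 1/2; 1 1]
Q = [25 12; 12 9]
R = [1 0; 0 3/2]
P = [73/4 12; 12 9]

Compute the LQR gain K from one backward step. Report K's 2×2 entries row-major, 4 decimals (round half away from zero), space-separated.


BᵀP = [-15.3750 -9.0000; 21.1250 15.0000]
S = R + BᵀPB = [1 0; 0 3/2] + [14.0625 -16.6875; -16.6875 25.5625] = [15.0625 -16.6875; -16.6875 27.0625]
BᵀPA = [48.7500 -3.7500; -72.2500 -2.7500]
K = S⁻¹·BᵀPA = [0.8797 -1.1411; -2.1273 -0.8052]
A−BK = [0.3833 0.6910; -0.7525 -1.0537]
AᵀP(A−BK) = [8.4171 2.4491; 2.4491 3.5067]
P' = Q + AᵀP(A−BK) = [33.4171 14.4491; 14.4491 12.5067]
tr(P') = 45.9238

0.8797 -1.1411 -2.1273 -0.8052


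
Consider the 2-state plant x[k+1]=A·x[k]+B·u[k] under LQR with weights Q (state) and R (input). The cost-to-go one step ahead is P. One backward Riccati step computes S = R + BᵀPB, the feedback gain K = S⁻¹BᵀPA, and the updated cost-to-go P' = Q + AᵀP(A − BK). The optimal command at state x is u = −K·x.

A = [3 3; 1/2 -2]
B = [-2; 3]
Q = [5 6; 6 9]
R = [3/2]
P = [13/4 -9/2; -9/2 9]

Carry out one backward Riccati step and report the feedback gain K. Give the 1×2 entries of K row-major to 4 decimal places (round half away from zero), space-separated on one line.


-0.2809 -0.8829

BᵀP = [-20.0000 36.0000]
S = R + BᵀPB = [3/2] + [148.0000] = [149.5000]
BᵀPA = [-42.0000 -132.0000]
K = S⁻¹·BᵀPA = [-0.2809 -0.8829]
A−BK = [2.4381 1.2341; 1.3428 0.6488]
AᵀP(A−BK) = [6.2007 3.4164; 3.4164 2.7015]
P' = Q + AᵀP(A−BK) = [11.2007 9.4164; 9.4164 11.7015]
tr(P') = 22.9022


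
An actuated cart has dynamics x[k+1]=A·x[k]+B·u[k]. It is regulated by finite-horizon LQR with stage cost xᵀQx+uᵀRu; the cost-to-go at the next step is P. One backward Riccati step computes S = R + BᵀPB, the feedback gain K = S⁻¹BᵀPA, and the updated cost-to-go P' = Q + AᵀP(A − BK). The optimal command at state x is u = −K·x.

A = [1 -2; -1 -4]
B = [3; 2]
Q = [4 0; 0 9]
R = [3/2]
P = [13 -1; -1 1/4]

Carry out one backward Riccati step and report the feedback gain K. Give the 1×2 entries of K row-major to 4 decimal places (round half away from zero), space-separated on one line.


BᵀP = [37.0000 -2.5000]
S = R + BᵀPB = [3/2] + [106.0000] = [107.5000]
BᵀPA = [39.5000 -64.0000]
K = S⁻¹·BᵀPA = [0.3674 -0.5953]
A−BK = [-0.1023 -0.2140; -1.7349 -2.8093]
AᵀP(A−BK) = [0.7360 0.5163; 0.5163 1.8977]
P' = Q + AᵀP(A−BK) = [4.7360 0.5163; 0.5163 10.8977]
tr(P') = 15.6337

0.3674 -0.5953
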